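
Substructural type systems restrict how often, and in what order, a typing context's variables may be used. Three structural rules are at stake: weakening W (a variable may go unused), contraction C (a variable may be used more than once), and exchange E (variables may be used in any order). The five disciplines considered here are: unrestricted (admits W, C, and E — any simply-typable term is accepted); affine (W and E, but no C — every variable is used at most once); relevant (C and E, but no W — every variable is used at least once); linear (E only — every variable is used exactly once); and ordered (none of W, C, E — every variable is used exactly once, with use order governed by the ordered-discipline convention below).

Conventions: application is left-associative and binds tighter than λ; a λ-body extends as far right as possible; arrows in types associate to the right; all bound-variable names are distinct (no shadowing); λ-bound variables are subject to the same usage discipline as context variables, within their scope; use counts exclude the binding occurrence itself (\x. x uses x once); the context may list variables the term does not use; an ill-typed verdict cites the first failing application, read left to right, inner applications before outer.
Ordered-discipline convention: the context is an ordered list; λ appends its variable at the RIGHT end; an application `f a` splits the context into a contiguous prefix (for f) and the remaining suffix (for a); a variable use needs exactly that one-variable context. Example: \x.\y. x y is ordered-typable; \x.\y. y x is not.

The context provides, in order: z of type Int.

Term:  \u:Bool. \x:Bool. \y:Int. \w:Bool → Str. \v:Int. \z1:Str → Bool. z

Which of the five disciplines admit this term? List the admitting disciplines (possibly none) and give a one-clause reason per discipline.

admitted in: affine, unrestricted
variable uses: z: 1×; u (λ-bound): 0×; x (λ-bound): 0×; y (λ-bound): 0×; w (λ-bound): 0×; v (λ-bound): 0×; z1 (λ-bound): 0×
left-to-right use order: z
typing: ✓ — Bool → Bool → Int → (Bool → Str) → Int → (Str → Bool) → Int
ordered ✗ (u, x, y, w, v, z1 left unused)
linear ✗ (u, x, y, w, v, z1 left unused)
affine ✓ (no duplicate uses among z, u, x, y, w, v, z1)
relevant ✗ (u, x, y, w, v, z1 left unused)
unrestricted ✓ (type-checks (Bool → Bool → Int → (Bool → Str) → Int → (Str → Bool) → Int) and nothing is barred)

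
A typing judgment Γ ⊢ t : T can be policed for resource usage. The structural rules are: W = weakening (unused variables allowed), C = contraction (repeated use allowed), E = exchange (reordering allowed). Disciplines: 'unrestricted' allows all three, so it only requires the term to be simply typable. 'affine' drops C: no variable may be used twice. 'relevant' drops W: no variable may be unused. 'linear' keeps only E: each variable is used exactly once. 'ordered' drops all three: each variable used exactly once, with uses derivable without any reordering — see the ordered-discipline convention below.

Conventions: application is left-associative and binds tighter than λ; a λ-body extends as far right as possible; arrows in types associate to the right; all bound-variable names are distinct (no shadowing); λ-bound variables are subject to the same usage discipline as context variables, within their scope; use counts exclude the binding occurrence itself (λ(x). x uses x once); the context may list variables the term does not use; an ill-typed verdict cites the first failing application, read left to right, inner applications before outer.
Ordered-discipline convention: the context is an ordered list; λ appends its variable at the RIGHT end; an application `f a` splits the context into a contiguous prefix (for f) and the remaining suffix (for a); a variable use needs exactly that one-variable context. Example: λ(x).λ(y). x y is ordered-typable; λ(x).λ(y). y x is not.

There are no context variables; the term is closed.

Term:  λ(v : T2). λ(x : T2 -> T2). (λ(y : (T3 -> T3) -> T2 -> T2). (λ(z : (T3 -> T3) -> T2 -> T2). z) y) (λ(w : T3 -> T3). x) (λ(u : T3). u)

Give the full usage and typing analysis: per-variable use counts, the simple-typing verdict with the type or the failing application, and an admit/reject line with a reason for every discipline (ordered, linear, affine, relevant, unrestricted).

counts: v (bound): 0, x (bound): 1, y (bound): 1, z (bound): 1, w (bound): 0, u (bound): 1
use order (left to right): z, y, x, u
typing: ✓ — T2 -> (T2 -> T2) -> T2 -> T2
ordered ✗ (v, w never used (weakening))
linear ✗ (v, w never used (weakening))
affine ✓ (at most one use each (v, x, y, z, w, u))
relevant ✗ (v, w never used (weakening))
unrestricted ✓ (simply typable at T2 -> (T2 -> T2) -> T2 -> T2; W, C, E all held)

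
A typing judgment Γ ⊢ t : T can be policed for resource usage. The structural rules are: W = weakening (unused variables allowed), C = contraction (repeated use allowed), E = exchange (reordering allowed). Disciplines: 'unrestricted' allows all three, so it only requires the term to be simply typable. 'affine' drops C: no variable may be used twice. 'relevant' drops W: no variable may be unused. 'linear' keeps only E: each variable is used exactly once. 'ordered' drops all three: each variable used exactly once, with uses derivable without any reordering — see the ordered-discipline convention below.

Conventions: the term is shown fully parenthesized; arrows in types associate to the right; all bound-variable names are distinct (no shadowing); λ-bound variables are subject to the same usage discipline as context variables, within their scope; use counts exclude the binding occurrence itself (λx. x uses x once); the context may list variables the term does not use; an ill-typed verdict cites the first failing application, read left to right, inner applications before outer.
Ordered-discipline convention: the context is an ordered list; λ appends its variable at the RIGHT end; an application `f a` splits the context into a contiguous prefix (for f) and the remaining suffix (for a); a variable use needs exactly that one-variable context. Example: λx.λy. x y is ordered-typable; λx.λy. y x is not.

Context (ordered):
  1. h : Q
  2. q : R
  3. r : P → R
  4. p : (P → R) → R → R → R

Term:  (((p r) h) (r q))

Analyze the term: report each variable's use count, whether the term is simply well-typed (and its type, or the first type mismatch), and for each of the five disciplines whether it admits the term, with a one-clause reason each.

counts: h: 1×; q: 1×; r: 2×; p: 1×
left-to-right use order: p, r, h, r, q
typing: ill-typed: an argument Q mismatches the expected R
ordered: ✗ — not simply typable
linear: ✗ — fails simple typing
affine: ✗ — a type mismatch blocks all five
relevant: ✗ — the type mismatch rejects it
unrestricted: ✗ — not simply typable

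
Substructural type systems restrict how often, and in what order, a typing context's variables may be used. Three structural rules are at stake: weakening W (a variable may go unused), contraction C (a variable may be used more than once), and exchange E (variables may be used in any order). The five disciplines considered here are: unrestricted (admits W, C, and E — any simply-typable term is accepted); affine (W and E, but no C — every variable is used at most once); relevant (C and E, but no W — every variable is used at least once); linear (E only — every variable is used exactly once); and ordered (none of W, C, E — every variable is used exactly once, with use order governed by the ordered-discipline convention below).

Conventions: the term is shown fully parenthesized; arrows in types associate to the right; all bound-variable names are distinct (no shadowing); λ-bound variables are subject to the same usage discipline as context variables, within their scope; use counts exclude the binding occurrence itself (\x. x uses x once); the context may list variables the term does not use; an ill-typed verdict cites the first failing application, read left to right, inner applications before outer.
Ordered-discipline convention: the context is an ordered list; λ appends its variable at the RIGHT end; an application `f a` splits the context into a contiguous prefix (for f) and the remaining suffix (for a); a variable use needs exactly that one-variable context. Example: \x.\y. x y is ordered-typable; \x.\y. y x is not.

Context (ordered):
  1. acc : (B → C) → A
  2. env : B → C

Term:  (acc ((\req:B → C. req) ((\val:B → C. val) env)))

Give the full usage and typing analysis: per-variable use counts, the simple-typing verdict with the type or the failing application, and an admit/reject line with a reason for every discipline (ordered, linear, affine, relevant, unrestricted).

counts: acc ×1, env ×1, req (λ-bound) ×1, val (λ-bound) ×1
left-to-right use order: acc, req, val, env
typing: well-typed at A
ordered ✓ (acc, env, req, val once each; derivable with no W/C/E)
linear ✓ (acc, env, req, val: one use apiece)
affine ✓ (no duplicate uses among acc, env, req, val)
relevant ✓ (acc, env, req, val: all used, weakening unneeded)
unrestricted ✓ (simply typable at A; W, C, E all held)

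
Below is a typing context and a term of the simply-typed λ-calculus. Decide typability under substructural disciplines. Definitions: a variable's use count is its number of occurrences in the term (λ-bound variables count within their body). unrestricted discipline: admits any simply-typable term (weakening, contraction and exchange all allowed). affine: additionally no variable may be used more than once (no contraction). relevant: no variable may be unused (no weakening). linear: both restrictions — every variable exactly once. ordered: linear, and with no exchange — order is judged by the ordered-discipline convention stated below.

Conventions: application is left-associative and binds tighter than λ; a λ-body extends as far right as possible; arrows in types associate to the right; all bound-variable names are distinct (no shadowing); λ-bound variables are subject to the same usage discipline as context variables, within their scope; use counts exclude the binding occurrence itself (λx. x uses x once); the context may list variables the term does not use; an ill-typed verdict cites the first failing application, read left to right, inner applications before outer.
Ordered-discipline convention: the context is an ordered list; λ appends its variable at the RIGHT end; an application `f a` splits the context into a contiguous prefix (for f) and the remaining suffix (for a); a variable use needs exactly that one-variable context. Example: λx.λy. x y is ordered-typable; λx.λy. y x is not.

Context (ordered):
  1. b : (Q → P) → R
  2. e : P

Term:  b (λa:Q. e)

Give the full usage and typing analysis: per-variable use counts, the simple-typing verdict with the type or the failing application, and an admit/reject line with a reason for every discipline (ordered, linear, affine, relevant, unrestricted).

usage: b: 1, e: 1, a (bound): 0
use order (left to right): b, e
typing: well-typed — term : R
ordered ✗ (a left unused)
linear ✗ (a left unused)
affine ✓ (none of b, e, a used more than once)
relevant ✗ (a left unused)
unrestricted ✓ (well-typed at R; no restrictions here)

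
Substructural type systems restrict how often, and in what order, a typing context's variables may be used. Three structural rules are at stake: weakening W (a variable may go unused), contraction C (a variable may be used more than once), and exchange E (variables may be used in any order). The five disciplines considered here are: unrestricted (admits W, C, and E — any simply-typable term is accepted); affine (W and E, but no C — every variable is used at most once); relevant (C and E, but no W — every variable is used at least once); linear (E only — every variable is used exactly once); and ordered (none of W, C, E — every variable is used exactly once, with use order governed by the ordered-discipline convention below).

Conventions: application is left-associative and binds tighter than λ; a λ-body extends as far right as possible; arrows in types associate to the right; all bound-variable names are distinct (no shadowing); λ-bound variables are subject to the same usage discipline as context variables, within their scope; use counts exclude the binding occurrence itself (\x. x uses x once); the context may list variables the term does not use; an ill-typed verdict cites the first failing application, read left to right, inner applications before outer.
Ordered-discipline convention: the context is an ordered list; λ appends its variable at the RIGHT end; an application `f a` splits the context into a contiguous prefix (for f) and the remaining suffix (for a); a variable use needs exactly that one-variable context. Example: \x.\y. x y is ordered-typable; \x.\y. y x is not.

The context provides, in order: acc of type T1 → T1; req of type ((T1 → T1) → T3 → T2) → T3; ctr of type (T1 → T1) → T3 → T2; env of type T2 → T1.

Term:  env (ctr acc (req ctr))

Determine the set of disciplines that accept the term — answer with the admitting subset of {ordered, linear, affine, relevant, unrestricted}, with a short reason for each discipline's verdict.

accepted by: relevant, unrestricted
use counts: acc: 1; req: 1; ctr: 2; env: 1
uses in reading order: env, ctr, acc, req, ctr
typing: well-typed — term : T1
ordered ✗ (needs contraction — ctr ×2)
linear ✗ (needs contraction — ctr ×2)
affine ✗ (needs contraction — ctr ×2)
relevant ✓ (every one of acc, req, ctr, env appears)
unrestricted ✓ (typability at T1 is all that's needed)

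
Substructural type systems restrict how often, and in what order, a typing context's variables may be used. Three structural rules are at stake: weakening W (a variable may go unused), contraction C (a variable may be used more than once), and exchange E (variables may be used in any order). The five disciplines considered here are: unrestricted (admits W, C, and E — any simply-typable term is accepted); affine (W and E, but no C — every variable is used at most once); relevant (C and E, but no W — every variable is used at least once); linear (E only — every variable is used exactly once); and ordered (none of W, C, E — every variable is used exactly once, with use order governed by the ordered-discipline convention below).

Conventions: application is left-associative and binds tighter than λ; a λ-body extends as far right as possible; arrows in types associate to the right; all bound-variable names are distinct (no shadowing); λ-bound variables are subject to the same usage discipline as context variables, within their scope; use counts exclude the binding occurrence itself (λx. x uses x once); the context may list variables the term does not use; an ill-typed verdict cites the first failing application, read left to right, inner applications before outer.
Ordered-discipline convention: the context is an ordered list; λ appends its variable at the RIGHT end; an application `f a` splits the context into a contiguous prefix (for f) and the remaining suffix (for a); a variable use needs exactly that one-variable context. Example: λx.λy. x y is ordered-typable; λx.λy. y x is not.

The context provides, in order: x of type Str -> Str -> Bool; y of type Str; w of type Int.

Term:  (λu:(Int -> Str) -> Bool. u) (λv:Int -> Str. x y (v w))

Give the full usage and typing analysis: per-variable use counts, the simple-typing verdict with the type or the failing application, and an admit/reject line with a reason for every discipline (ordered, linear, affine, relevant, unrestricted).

use counts: x=1, y=1, w=1, u [bound]=1, v [bound]=1
left-to-right use order: u, x, y, v, w
typing: ✓ — (Int -> Str) -> Bool
ordered ✗ (no contiguous prefix/suffix split fits u, x, y, v, w)
linear ✓ (single use per variable (x, y, w, u, v))
affine ✓ (none of x, y, w, u, v used more than once)
relevant ✓ (at least one use each (x, y, w, u, v))
unrestricted ✓ (well-typed at (Int -> Str) -> Bool; no restrictions here)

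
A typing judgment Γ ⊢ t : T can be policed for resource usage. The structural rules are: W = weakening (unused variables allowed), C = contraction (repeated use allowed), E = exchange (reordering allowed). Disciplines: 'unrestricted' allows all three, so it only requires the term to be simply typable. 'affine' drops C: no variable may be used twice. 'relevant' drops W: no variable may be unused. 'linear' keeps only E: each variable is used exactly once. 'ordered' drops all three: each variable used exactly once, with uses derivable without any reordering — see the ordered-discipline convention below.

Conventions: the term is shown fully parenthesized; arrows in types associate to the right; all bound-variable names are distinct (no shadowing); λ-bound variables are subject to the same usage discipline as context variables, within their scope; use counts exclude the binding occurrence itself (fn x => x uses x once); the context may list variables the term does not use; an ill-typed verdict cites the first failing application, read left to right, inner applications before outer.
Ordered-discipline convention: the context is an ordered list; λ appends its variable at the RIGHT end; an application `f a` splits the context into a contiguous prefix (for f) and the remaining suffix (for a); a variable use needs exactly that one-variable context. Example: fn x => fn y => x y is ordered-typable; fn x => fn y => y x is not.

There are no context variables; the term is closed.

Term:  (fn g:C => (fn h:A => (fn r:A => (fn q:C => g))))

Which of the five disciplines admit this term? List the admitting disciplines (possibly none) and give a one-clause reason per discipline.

admitted in: affine, unrestricted
counts: g [bound]=1, h [bound]=0, r [bound]=0, q [bound]=0
use order (left to right): g
typing: the term checks, with type C -> A -> A -> C -> C
ordered ✗ (h, r, q never used (weakening))
linear ✗ (h, r, q never used (weakening))
affine ✓ (at most one use each (g, h, r, q))
relevant ✗ (h, r, q never used (weakening))
unrestricted ✓ (type-checks (C -> A -> A -> C -> C) and nothing is barred)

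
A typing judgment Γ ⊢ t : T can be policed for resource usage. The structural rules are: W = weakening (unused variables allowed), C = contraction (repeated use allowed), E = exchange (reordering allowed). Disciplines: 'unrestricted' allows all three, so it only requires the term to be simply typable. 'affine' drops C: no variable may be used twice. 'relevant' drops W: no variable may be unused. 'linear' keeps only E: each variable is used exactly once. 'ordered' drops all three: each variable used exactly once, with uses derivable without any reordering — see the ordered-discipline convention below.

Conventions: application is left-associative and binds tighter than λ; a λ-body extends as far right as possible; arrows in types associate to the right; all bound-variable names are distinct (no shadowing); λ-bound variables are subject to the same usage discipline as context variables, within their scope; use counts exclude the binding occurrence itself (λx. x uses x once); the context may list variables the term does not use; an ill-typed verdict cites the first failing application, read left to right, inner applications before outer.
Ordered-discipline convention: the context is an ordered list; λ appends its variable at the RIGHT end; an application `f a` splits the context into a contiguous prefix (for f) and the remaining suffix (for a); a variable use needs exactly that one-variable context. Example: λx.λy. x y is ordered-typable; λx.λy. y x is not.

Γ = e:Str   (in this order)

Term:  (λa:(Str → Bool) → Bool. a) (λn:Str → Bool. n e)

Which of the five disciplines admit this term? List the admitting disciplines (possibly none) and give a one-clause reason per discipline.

admitted by: linear, affine, relevant, unrestricted
use counts: e=1, a (λ-bound)=1, n (λ-bound)=1
use order (left to right): a, n, e
typing: well-typed — term : (Str → Bool) → Bool
ordered: ✗, needs exchange: uses follow a, n, e
linear: ✓, single use per variable (e, a, n)
affine: ✓, none of e, a, n used more than once
relevant: ✓, none of e, a, n goes unused
unrestricted: ✓, simply typable at (Str → Bool) → Bool; W, C, E all held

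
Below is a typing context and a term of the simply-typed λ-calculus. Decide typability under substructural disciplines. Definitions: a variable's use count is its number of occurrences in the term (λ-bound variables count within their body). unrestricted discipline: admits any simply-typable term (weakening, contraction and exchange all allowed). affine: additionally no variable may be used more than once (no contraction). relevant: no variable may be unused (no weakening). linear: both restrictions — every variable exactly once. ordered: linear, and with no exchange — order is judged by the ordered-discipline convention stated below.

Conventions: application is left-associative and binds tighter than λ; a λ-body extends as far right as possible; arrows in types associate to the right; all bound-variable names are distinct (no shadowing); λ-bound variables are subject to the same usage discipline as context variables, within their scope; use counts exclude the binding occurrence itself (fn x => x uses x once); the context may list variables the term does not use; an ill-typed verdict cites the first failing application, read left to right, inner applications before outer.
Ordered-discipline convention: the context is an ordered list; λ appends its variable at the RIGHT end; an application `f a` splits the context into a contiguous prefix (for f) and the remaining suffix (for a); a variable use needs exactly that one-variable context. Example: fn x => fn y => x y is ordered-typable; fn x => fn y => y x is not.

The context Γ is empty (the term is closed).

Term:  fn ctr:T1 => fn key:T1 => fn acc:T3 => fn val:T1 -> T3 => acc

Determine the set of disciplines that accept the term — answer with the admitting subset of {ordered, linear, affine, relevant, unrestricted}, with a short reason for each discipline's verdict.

admitted by: affine, unrestricted
use counts: ctr (bound): 0, key (bound): 0, acc (bound): 1, val (bound): 0
uses in reading order: acc
typing: ✓ — T1 -> T1 -> T3 -> (T1 -> T3) -> T3
ordered ✗ (unused: ctr, key, val — weakening required)
linear ✗ (unused: ctr, key, val — weakening required)
affine ✓ (at most one use each (ctr, key, acc, val))
relevant ✗ (unused: ctr, key, val — weakening required)
unrestricted ✓ (typability at T1 -> T1 -> T3 -> (T1 -> T3) -> T3 is all that's needed)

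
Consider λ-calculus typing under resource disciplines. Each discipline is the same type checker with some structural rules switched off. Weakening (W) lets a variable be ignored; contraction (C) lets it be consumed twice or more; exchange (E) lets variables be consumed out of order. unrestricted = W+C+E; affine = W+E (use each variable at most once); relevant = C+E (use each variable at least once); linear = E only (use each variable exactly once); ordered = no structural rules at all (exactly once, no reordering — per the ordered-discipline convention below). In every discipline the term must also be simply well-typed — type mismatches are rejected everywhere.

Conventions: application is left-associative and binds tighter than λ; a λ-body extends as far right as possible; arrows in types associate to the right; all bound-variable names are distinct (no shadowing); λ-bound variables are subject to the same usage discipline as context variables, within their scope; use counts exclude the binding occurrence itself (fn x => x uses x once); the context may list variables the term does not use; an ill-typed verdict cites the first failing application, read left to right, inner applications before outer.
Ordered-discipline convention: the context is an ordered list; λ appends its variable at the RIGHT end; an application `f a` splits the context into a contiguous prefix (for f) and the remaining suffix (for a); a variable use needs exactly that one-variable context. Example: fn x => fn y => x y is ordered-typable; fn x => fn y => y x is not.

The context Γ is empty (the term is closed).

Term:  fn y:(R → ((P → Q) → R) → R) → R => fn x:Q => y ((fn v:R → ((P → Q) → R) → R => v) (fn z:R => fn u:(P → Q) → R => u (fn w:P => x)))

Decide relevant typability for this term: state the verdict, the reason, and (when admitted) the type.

no — z, w never used (weakening)
variable uses: y (λ-bound): 1; x (λ-bound): 1; v (λ-bound): 1; z (λ-bound): 0; u (λ-bound): 1; w (λ-bound): 0
use order (left to right): y, v, u, x
typing: well-typed — term : ((R → ((P → Q) → R) → R) → R) → Q → R
per-discipline verdicts: ordered ✗; linear ✗; affine ✓; relevant ✗; unrestricted ✓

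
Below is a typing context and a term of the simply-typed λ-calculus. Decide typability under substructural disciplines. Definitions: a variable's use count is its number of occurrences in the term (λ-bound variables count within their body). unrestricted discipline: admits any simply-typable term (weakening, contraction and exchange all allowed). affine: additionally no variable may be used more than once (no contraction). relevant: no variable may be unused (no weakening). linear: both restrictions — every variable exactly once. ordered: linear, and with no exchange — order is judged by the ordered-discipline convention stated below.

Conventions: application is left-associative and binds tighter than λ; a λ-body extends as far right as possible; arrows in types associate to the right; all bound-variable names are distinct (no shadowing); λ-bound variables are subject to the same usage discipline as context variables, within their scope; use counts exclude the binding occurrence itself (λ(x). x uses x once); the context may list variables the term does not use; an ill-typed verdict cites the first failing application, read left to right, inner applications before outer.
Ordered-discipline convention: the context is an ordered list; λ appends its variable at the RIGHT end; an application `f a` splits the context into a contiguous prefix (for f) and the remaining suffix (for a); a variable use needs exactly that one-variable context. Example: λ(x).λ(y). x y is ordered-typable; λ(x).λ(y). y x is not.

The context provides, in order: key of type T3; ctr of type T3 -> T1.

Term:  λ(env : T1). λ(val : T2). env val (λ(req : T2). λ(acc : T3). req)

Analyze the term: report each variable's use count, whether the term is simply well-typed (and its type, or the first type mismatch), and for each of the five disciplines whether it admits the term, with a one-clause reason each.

use counts: key: 0, ctr: 0, env (bound): 1, val (bound): 1, req (bound): 1, acc (bound): 0
use order (left to right): env, val, req
typing: ill-typed: can't apply a value of type T1
ordered: ✗ — fails simple typing
linear: ✗ — a type mismatch blocks all five
affine: ✗ — the type mismatch rejects it
relevant: ✗ — not simply typable
unrestricted: ✗ — fails simple typing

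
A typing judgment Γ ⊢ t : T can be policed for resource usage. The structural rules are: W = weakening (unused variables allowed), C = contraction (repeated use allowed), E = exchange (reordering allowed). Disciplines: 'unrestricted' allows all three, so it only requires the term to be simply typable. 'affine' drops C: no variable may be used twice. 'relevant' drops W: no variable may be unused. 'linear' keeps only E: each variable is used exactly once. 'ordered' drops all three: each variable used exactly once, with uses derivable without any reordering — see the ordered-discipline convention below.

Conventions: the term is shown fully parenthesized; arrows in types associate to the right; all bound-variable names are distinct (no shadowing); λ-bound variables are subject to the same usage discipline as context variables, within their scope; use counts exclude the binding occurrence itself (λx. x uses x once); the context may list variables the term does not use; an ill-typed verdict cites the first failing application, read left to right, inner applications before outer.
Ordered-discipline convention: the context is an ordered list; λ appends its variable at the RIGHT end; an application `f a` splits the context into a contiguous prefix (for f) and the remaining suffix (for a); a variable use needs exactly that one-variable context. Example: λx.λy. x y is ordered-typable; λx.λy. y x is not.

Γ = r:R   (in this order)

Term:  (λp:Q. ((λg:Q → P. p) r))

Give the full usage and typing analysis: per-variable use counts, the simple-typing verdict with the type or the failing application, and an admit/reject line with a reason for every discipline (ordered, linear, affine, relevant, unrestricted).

use counts: r ×1; p [bound] ×1; g [bound] ×0
uses in reading order: p, r
typing: ill-typed: an argument R mismatches the expected Q → P
ordered ✗ (fails simple typing)
linear ✗ (a type mismatch blocks all five)
affine ✗ (the type mismatch rejects it)
relevant ✗ (not simply typable)
unrestricted ✗ (fails simple typing)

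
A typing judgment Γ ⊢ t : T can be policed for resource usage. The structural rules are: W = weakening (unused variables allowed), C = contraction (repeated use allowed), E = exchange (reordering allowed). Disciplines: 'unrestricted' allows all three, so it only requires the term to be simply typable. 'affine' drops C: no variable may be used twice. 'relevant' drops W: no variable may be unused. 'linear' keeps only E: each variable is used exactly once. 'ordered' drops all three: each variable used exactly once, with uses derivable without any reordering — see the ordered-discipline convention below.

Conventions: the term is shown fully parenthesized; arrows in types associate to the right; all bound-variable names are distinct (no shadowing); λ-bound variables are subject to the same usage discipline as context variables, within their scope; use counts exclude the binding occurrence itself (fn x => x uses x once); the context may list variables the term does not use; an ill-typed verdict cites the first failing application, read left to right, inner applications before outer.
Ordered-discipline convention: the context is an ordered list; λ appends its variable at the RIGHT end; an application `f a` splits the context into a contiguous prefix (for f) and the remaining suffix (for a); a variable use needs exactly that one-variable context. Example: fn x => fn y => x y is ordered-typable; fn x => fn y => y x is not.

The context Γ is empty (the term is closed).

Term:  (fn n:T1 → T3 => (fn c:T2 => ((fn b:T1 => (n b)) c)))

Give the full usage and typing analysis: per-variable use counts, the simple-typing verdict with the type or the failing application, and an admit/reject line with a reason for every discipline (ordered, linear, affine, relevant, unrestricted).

counts: n [bound]: 1×; c [bound]: 1×; b [bound]: 1×
use order (left to right): n, b, c
typing: ill-typed: argument of type T2 where T1 is required
ordered: ✗, not simply typable
linear: ✗, fails simple typing
affine: ✗, a type mismatch blocks all five
relevant: ✗, the type mismatch rejects it
unrestricted: ✗, not simply typable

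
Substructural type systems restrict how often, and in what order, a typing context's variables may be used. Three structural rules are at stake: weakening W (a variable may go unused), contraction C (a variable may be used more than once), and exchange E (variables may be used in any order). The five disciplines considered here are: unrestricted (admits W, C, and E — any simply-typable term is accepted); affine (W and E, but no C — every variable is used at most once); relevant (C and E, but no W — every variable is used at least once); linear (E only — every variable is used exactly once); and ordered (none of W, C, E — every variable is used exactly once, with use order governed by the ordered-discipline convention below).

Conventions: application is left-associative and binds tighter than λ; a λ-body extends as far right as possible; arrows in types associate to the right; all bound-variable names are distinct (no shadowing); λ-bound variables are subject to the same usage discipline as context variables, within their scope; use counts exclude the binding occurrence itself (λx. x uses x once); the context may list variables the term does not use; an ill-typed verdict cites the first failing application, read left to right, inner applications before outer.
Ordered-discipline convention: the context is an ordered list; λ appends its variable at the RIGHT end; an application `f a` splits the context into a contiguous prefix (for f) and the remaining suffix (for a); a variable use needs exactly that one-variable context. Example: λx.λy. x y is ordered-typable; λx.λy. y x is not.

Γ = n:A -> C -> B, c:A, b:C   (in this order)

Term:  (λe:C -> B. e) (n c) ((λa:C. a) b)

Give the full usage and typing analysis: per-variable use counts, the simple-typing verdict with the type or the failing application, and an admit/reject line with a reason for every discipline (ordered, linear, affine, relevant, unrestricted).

variable uses: n=1, c=1, b=1, e [bound]=1, a [bound]=1
uses in reading order: e, n, c, a, b
typing: well-typed — term : B
ordered: ✓, n, c, b, e, a once each; derivable with no W/C/E
linear: ✓, single use per variable (n, c, b, e, a)
affine: ✓, at most one use each (n, c, b, e, a)
relevant: ✓, none of n, c, b, e, a goes unused
unrestricted: ✓, well-typed at B; no restrictions here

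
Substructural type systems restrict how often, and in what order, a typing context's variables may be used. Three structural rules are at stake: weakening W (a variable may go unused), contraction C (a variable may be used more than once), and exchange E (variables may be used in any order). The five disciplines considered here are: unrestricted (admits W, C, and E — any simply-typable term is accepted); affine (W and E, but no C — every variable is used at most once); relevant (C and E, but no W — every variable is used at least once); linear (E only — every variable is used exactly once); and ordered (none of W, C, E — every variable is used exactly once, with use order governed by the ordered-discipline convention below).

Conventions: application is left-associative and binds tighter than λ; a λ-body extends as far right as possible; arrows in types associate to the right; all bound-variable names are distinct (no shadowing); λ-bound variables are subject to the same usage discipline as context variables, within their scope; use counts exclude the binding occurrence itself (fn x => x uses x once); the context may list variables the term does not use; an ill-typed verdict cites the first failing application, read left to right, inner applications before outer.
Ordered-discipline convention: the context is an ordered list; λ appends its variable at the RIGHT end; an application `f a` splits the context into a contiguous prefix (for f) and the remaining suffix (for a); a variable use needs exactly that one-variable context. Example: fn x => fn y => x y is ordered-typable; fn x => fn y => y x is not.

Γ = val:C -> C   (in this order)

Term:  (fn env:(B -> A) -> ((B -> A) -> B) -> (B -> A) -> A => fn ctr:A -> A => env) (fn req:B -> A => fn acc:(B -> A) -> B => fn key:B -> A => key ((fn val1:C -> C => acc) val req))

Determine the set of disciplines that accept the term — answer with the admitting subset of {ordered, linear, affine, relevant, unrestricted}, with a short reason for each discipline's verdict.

admitting disciplines: affine, unrestricted
use counts: val: 1, env [bound]: 1, ctr [bound]: 0, req [bound]: 1, acc [bound]: 1, key [bound]: 1, val1 [bound]: 0
left-to-right use order: env, key, acc, val, req
typing: well-typed — term : (A -> A) -> (B -> A) -> ((B -> A) -> B) -> (B -> A) -> A
ordered ✗ (ctr, val1 never used (weakening))
linear ✗ (ctr, val1 never used (weakening))
affine ✓ (at most one use each (val, env, ctr, req, acc, key, val1))
relevant ✗ (ctr, val1 never used (weakening))
unrestricted ✓ (well-typed at (A -> A) -> (B -> A) -> ((B -> A) -> B) -> (B -> A) -> A; no restrictions here)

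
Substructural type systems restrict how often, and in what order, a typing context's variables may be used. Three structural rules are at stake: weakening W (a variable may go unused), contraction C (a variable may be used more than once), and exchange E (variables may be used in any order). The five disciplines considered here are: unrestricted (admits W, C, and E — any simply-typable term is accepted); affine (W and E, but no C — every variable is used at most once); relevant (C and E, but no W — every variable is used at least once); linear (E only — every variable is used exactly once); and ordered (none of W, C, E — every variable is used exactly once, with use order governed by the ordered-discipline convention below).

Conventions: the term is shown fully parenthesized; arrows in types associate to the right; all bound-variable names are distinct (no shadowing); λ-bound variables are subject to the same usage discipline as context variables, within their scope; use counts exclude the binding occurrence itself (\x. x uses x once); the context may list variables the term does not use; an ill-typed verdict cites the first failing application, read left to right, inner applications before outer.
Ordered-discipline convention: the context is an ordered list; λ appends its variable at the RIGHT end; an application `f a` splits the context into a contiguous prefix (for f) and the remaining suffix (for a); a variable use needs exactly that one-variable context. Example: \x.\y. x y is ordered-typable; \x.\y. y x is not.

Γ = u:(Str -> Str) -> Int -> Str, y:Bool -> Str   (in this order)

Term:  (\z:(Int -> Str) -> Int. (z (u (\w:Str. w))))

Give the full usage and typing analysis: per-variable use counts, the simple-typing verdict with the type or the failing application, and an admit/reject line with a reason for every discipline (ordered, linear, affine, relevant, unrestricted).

usage: u ×1, y ×0, z (bound) ×1, w (bound) ×1
order of uses: z, u, w
typing: ✓ — ((Int -> Str) -> Int) -> Int
ordered: ✗, y never used (weakening)
linear: ✗, y never used (weakening)
affine: ✓, none of u, y, z, w used more than once
relevant: ✗, y never used (weakening)
unrestricted: ✓, simply typable at ((Int -> Str) -> Int) -> Int; W, C, E all held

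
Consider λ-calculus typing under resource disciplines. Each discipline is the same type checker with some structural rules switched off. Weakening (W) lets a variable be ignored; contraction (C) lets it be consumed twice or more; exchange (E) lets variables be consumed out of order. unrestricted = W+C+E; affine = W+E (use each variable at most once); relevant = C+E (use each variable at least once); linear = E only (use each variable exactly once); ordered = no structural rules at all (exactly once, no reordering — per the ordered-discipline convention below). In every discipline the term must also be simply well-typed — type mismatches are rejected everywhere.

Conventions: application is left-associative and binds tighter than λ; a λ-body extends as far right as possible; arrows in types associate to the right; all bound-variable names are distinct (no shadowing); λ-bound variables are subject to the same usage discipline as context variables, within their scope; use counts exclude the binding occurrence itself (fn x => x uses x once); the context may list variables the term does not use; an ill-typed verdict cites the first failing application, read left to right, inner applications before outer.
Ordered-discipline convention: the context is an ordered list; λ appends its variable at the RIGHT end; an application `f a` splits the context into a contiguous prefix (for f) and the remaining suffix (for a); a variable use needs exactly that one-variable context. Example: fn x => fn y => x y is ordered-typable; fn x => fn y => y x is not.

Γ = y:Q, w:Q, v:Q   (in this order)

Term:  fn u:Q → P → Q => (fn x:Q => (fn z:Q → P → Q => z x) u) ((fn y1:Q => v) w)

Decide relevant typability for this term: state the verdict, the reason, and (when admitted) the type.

no — y, y1 left unused
counts: y: 0, w: 1, v: 1, u (bound): 1, x (bound): 1, z (bound): 1, y1 (bound): 0
uses in reading order: z, x, u, v, w
typing: the term checks, with type (Q → P → Q) → P → Q
summary: ordered ✗, linear ✗, affine ✓, relevant ✗, unrestricted ✓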